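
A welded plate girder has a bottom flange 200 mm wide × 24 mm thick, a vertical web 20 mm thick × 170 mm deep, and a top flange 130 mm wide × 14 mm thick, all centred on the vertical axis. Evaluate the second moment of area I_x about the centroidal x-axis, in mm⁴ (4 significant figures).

I_x ≈ 6.014 × 10⁷ mm⁴

Split into non-overlapping primitives; take the origin at the lower-left of the bounding box.
Bottom plate: 200 × 24, A = 4 800 mm², y = 12 mm, Ī = 230 400 mm⁴.
Web plate: 20 × 170, A = 3 400 mm², y = 109 mm, Ī = 8 188 333 mm⁴.
Top plate: 130 × 14, A = 1 820 mm², y = 201 mm, Ī = 29726.7 mm⁴.
Centroid: ȳ = ΣA·y / ΣA = 79.2435 mm.
Transfer each piece to the centroidal x-axis using Ī + A·d² with d = y − 79.2435:
  bottom plate: d = -67.2435 mm → contributes +21 934 512 mm⁴
  web plate: d = 29.7565 mm → contributes +11 198 858 mm⁴
  top plate: d = 121.756 mm → contributes +27 010 575 mm⁴
Total I = 60 143 946 mm⁴.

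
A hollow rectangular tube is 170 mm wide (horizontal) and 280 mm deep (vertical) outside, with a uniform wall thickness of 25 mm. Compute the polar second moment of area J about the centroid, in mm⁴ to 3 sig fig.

J ≈ 2.71 × 10⁸ mm⁴

Split into non-overlapping primitives; take the origin at the lower-left of the bounding box.
Outer rectangle: 170 × 280, A = 47 600 mm², y = 140 mm, Ī = 310 986 667 mm⁴.
Inner void (subtracted): 120 × 230, A = 27 600 mm², y = 140 mm, Ī = 121 670 000 mm⁴.
By symmetry the centroid is at mid-height, ȳ = 140 mm.
All pieces are centred on the centroidal x-axis, so I = ΣĪ (holes subtracted) = 189 316 667 mm⁴.
Repeating about the centroidal y-axis gives I_y = 81 516 667 mm⁴.
Polar second moment: J = I_x + I_y = 270 833 333 mm⁴.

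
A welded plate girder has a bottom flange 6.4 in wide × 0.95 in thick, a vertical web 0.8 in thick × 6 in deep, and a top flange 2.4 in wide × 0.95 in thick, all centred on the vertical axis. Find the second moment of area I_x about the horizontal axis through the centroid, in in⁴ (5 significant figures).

I_x ≈ 102.73 in⁴

Break the section into simple shapes (no overlaps), measuring from the bottom-left corner of the bounding box.
Bottom plate: 6.4 × 0.95, A = 6.08 in², y = 0.475 in, Ī = 0.4572667 in⁴.
Web plate: 0.8 × 6, A = 4.8 in², y = 3.95 in, Ī = 14.4 in⁴.
Top plate: 2.4 × 0.95, A = 2.28 in², y = 7.425 in, Ī = 0.171475 in⁴.
Centroid: ȳ = ΣA·y / ΣA = 2.946581 in.
Transfer each piece to the horizontal axis through the centroid using Ī + A·d² with d = y − 2.946581:
  bottom plate: d = -2.471581 in → contributes +37.59823 in⁴
  web plate: d = 1.003419 in → contributes +19.23288 in⁴
  top plate: d = 4.478419 in → contributes +45.8997 in⁴
Total I = 102.7308 in⁴.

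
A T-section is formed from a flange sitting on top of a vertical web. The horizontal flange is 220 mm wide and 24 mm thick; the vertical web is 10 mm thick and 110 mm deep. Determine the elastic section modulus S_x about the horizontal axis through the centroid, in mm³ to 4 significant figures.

Break the section into simple shapes (no overlaps), measuring from the bottom-left corner of the bounding box.
Flange: 220 × 24, A = 5 280 mm², y = 122 mm, Ī = 253 440 mm⁴.
Web: 10 × 110, A = 1 100 mm², y = 55 mm, Ī = 1 109 167 mm⁴.
Centroid: ȳ = ΣA·y / ΣA = 110.448 mm.
Transfer each piece to the horizontal axis through the centroid using Ī + A·d² with d = y − 110.448:
  flange: d = 11.5517 mm → contributes +958 016 mm⁴
  web: d = -55.4483 mm → contributes +4 491 129 mm⁴
Total I = 5 449 145 mm⁴.
Extreme fibre distance c = 110.448 mm; S = I/c = 49336.6 mm³.

S_x ≈ 4.934 × 10⁴ mm³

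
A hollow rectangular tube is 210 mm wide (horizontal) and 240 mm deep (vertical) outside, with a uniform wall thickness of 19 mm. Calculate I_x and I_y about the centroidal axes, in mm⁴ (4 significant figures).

Treat the section as a set of non-overlapping primitives; coordinates are from the bounding-box lower-left.
Outer rectangle: 210 × 240, A = 50 400 mm², y = 120 mm, Ī = 241 920 000 mm⁴.
Inner void (subtracted): 172 × 202, A = 34 744 mm², y = 120 mm, Ī = 118 141 181 mm⁴.
By symmetry the centroid is at mid-height, ȳ = 120 mm.
All pieces are centred on the centroidal x-axis, so I = ΣĪ (holes subtracted) = 123 778 819 mm⁴.
Repeating about the centroidal y-axis gives I_y = 99 564 459 mm⁴.

I_x ≈ 1.238 × 10⁸ mm⁴, I_y ≈ 9.956 × 10⁷ mm⁴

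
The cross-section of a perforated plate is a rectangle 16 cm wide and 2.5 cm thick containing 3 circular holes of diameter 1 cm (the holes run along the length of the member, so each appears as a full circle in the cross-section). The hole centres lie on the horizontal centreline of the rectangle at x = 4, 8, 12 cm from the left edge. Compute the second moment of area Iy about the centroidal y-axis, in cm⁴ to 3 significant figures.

Treat the section as a set of non-overlapping primitives; coordinates are from the bounding-box lower-left.
Plate: 16 × 2.5, A = 40 cm², x = 8 cm, Ī = 853.33 cm⁴.
Hole 1 (subtracted): ⌀1, A = 0.7854 cm², x = 4 cm, Ī = 0.049087 cm⁴.
Hole 2 (subtracted): ⌀1, A = 0.7854 cm², x = 8 cm, Ī = 0.049087 cm⁴.
Hole 3 (subtracted): ⌀1, A = 0.7854 cm², x = 12 cm, Ī = 0.049087 cm⁴.
By symmetry the centroid is at mid-width, x̄ = 8 cm.
Transfer each piece to the centroidal y-axis using Ī + A·d² with d = x − 8:
  plate: d = 0 cm → contributes +853.33 cm⁴
  hole 1: d = -4 cm → contributes −12.615 cm⁴
  hole 2: d = 0 cm → contributes −0.049087 cm⁴
  hole 3: d = 4 cm → contributes −12.615 cm⁴
Total I = 828.05 cm⁴.

Iy ≈ 828 cm⁴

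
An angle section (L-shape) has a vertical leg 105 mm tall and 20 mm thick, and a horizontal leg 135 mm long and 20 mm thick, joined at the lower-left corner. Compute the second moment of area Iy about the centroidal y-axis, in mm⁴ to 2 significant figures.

Iy ≈ 7.6 × 10⁶ mm⁴

Split into non-overlapping primitives; take the origin at the lower-left of the bounding box.
Vertical leg: 20 × 105, A = 2 100 mm², x = 10 mm, Ī = 70 000 mm⁴.
Horizontal leg (remainder): 115 × 20, A = 2 300 mm², x = 77.5 mm, Ī = 2 534 792 mm⁴.
Centroid: x̄ = ΣA·x / ΣA = 45.28 mm.
Transfer each piece to the centroidal y-axis using Ī + A·d² with d = x − 45.28:
  vertical leg: d = -35.28 mm → contributes +2 684 431 mm⁴
  horizontal leg (remainder): d = 32.22 mm → contributes +4 921 881 mm⁴
Total I = 7 606 312 mm⁴.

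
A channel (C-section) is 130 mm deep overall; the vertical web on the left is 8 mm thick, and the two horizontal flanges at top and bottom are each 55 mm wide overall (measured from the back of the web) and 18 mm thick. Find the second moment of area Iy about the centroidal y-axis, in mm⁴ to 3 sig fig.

Iy ≈ 8.04 × 10⁵ mm⁴

Break the section into simple shapes (no overlaps), measuring from the bottom-left corner of the bounding box.
Web: 8 × 130, A = 1 040 mm², x = 4 mm, Ī = 5546.7 mm⁴.
Top flange (beyond web): 47 × 18, A = 846 mm², x = 31.5 mm, Ī = 155 735 mm⁴.
Bottom flange (beyond web): 47 × 18, A = 846 mm², x = 31.5 mm, Ī = 155 735 mm⁴.
Centroid: x̄ = ΣA·x / ΣA = 21.031 mm.
Transfer each piece to the centroidal y-axis using Ī + A·d² with d = x − 21.031:
  web: d = -17.031 mm → contributes +307 221 mm⁴
  top flange (beyond web): d = 10.469 mm → contributes +248 448 mm⁴
  bottom flange (beyond web): d = 10.469 mm → contributes +248 448 mm⁴
Total I = 804 116 mm⁴.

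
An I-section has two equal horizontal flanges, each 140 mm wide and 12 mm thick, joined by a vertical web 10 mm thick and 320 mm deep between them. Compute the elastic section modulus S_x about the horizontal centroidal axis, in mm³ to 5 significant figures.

S_x ≈ 6.9730 × 10⁵ mm³

Treat the section as a set of non-overlapping primitives; coordinates are from the bounding-box lower-left.
Bottom flange: 140 × 12, A = 1 680 mm², y = 6 mm, Ī = 20 160 mm⁴.
Web: 10 × 320, A = 3 200 mm², y = 172 mm, Ī = 27 306 667 mm⁴.
Top flange: 140 × 12, A = 1 680 mm², y = 338 mm, Ī = 20 160 mm⁴.
By symmetry the centroid is at mid-height, ȳ = 172 mm.
Transfer each piece to the horizontal centroidal axis using Ī + A·d² with d = y − 172:
  bottom flange: d = -166 mm → contributes +46 314 240 mm⁴
  web: d = 0 mm → contributes +27 306 667 mm⁴
  top flange: d = 166 mm → contributes +46 314 240 mm⁴
Total I = 119 935 147 mm⁴.
Extreme fibre distance c = 172 mm; S = I/c = 697297.4 mm³.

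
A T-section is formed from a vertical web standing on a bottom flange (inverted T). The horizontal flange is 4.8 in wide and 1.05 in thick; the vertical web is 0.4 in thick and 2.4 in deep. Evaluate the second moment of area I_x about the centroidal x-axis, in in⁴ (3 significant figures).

Decompose the section into non-overlapping parts with the origin at the bottom-left of its bounding rectangle.
Flange: 4.8 × 1.05, A = 5.04 in², y = 0.525 in, Ī = 0.46305 in⁴.
Web: 0.4 × 2.4, A = 0.96 in², y = 2.25 in, Ī = 0.4608 in⁴.
Centroid: ȳ = ΣA·y / ΣA = 0.801 in.
Transfer each piece to the centroidal x-axis using Ī + A·d² with d = y − 0.801:
  flange: d = -0.276 in → contributes +0.84698 in⁴
  web: d = 1.449 in → contributes +2.4764 in⁴
Total I = 3.3234 in⁴.

I_x ≈ 3.32 in⁴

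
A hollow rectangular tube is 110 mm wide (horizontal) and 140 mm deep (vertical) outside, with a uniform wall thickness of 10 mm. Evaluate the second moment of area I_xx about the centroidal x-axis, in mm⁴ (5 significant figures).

Split into non-overlapping primitives; take the origin at the lower-left of the bounding box.
Outer rectangle: 110 × 140, A = 15 400 mm², y = 70 mm, Ī = 25 153 333 mm⁴.
Inner void (subtracted): 90 × 120, A = 10 800 mm², y = 70 mm, Ī = 12 960 000 mm⁴.
By symmetry the centroid is at mid-height, ȳ = 70 mm.
All pieces are centred on the centroidal x-axis, so I = ΣĪ (holes subtracted) = 12 193 333 mm⁴.

I_xx ≈ 1.2193 × 10⁷ mm⁴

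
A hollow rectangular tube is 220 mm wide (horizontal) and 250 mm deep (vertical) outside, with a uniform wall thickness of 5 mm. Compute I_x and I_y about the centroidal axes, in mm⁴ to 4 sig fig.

I_x ≈ 4.454 × 10⁷ mm⁴, I_y ≈ 3.661 × 10⁷ mm⁴

Split into non-overlapping primitives; take the origin at the lower-left of the bounding box.
Outer rectangle: 220 × 250, A = 55 000 mm², y = 125 mm, Ī = 286 458 333 mm⁴.
Inner void (subtracted): 210 × 240, A = 50 400 mm², y = 125 mm, Ī = 241 920 000 mm⁴.
By symmetry the centroid is at mid-height, ȳ = 125 mm.
All pieces are centred on the centroidal x-axis, so I = ΣĪ (holes subtracted) = 44 538 333 mm⁴.
Repeating about the centroidal y-axis gives I_y = 36 613 333 mm⁴.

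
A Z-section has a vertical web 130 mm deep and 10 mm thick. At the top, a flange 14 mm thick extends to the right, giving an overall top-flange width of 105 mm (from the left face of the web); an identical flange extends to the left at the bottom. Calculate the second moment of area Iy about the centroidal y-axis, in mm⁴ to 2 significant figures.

Iy ≈ 9.3 × 10⁶ mm⁴

Decompose the section into non-overlapping parts with the origin at the bottom-left of its bounding rectangle.
Web: 10 × 130, A = 1 300 mm², x = 100 mm, Ī = 10 833 mm⁴.
Top flange (beyond web): 95 × 14, A = 1 330 mm², x = 152.5 mm, Ī = 1 000 271 mm⁴.
Bottom flange (beyond web): 95 × 14, A = 1 330 mm², x = 47.5 mm, Ī = 1 000 271 mm⁴.
Centroid: x̄ = ΣA·x / ΣA = 100 mm.
Transfer each piece to the centroidal y-axis using Ī + A·d² with d = x − 100:
  web: d = 0 mm → contributes +10 833 mm⁴
  top flange (beyond web): d = 52.5 mm → contributes +4 666 083 mm⁴
  bottom flange (beyond web): d = -52.5 mm → contributes +4 666 083 mm⁴
Total I = 9 343 000 mm⁴.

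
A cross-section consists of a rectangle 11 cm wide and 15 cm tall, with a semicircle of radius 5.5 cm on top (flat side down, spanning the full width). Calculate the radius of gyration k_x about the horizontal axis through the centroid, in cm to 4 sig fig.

k_x ≈ 5.641 cm

Break the section into simple shapes (no overlaps), measuring from the bottom-left corner of the bounding box.
Rectangular body: 11 × 15, A = 165 cm², y = 7.5 cm, Ī = 3093.75 cm⁴.
Semicircular cap: semicircle r = 5.5, A = 47.5166 cm², y = 17.3343 cm, Ī = 100.434 cm⁴.
Centroid: ȳ = ΣA·y / ΣA = 9.69885 cm.
Transfer each piece to the horizontal axis through the centroid using Ī + A·d² with d = y − 9.69885:
  rectangular body: d = -2.19885 cm → contributes +3891.51 cm⁴
  semicircular cap: d = 7.63543 cm → contributes +2870.64 cm⁴
Total I = 6762.15 cm⁴.
Radius of gyration: k = √(I/A) = √(6762.15 / 212.517) = 5.64087 cm.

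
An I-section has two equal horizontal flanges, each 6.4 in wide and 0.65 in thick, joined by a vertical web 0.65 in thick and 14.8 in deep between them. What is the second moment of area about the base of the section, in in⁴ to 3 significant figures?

Treat the section as a set of non-overlapping primitives; coordinates are from the bounding-box lower-left.
Bottom flange: 6.4 × 0.65, A = 4.16 in², y = 0.325 in, Ī = 0.14647 in⁴.
Web: 0.65 × 14.8, A = 9.62 in², y = 8.05 in, Ī = 175.6 in⁴.
Top flange: 6.4 × 0.65, A = 4.16 in², y = 15.775 in, Ī = 0.14647 in⁴.
Transfer each piece to the base of the section using Ī + A·d² with d = y − 0:
  bottom flange: d = 0.325 in → contributes +0.58587 in⁴
  web: d = 8.05 in → contributes +799 in⁴
  top flange: d = 15.775 in → contributes +1035.4 in⁴
Total I = 1834.9 in⁴.

I_base ≈ 1830 in⁴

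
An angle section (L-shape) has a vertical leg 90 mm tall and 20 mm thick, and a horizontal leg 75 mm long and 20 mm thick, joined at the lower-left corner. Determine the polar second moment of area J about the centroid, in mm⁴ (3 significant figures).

J ≈ 3.39 × 10⁶ mm⁴

Split into non-overlapping primitives; take the origin at the lower-left of the bounding box.
Vertical leg: 20 × 90, A = 1 800 mm², y = 45 mm, Ī = 1 215 000 mm⁴.
Horizontal leg (remainder): 55 × 20, A = 1 100 mm², y = 10 mm, Ī = 36 667 mm⁴.
Centroid: ȳ = ΣA·y / ΣA = 31.724 mm.
Transfer each piece to the centroidal x-axis using Ī + A·d² with d = y − 31.724:
  vertical leg: d = 13.276 mm → contributes +1 532 247 mm⁴
  horizontal leg (remainder): d = -21.724 mm → contributes +555 799 mm⁴
Total I = 2 088 046 mm⁴.
For the y-axis: x̄ = 24.224 mm.
Repeating about the centroidal y-axis gives I_y = 1 297 421 mm⁴.
Polar second moment: J = I_x + I_y = 3 385 467 mm⁴.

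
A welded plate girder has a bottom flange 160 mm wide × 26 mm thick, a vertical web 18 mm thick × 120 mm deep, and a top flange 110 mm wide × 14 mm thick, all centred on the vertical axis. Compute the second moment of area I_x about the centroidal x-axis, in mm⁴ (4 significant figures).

I_x ≈ 2.682 × 10⁷ mm⁴

Treat the section as a set of non-overlapping primitives; coordinates are from the bounding-box lower-left.
Bottom plate: 160 × 26, A = 4 160 mm², y = 13 mm, Ī = 234 347 mm⁴.
Web plate: 18 × 120, A = 2 160 mm², y = 86 mm, Ī = 2 592 000 mm⁴.
Top plate: 110 × 14, A = 1 540 mm², y = 153 mm, Ī = 25153.3 mm⁴.
Centroid: ȳ = ΣA·y / ΣA = 60.4911 mm.
Transfer each piece to the centroidal x-axis using Ī + A·d² with d = y − 60.4911:
  bottom plate: d = -47.4911 mm → contributes +9 616 827 mm⁴
  web plate: d = 25.5089 mm → contributes +3 997 521 mm⁴
  top plate: d = 92.5089 mm → contributes +13 204 316 mm⁴
Total I = 26 818 664 mm⁴.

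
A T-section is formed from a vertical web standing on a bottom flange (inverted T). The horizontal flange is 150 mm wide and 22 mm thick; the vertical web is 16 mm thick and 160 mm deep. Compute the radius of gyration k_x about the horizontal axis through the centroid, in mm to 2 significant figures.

Decompose the section into non-overlapping parts with the origin at the bottom-left of its bounding rectangle.
Flange: 150 × 22, A = 3 300 mm², y = 11 mm, Ī = 133 100 mm⁴.
Web: 16 × 160, A = 2 560 mm², y = 102 mm, Ī = 5 461 333 mm⁴.
Centroid: ȳ = ΣA·y / ΣA = 50.75 mm.
Transfer each piece to the horizontal axis through the centroid using Ī + A·d² with d = y − 50.75:
  flange: d = -39.75 mm → contributes +5 348 426 mm⁴
  web: d = 51.25 mm → contributes +12 184 214 mm⁴
Total I = 17 532 639 mm⁴.
Radius of gyration: k = √(I/A) = √(17 532 639 / 5 860) = 54.7 mm.

k_x ≈ 55 mm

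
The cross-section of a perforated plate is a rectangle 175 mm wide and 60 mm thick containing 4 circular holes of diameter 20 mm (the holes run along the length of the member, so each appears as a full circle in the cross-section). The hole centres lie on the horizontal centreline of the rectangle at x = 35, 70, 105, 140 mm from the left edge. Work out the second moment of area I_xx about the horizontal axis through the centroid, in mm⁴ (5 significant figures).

Split into non-overlapping primitives; take the origin at the lower-left of the bounding box.
Plate: 175 × 60, A = 10 500 mm², y = 30 mm, Ī = 3 150 000 mm⁴.
Hole 1 (subtracted): ⌀20, A = 314.1593 mm², y = 30 mm, Ī = 7853.982 mm⁴.
Hole 2 (subtracted): ⌀20, A = 314.1593 mm², y = 30 mm, Ī = 7853.982 mm⁴.
Hole 3 (subtracted): ⌀20, A = 314.1593 mm², y = 30 mm, Ī = 7853.982 mm⁴.
Hole 4 (subtracted): ⌀20, A = 314.1593 mm², y = 30 mm, Ī = 7853.982 mm⁴.
By symmetry the centroid is at mid-height, ȳ = 30 mm.
All pieces are centred on the horizontal axis through the centroid, so I = ΣĪ (holes subtracted) = 3 118 584 mm⁴.

I_xx ≈ 3.1186 × 10⁶ mm⁴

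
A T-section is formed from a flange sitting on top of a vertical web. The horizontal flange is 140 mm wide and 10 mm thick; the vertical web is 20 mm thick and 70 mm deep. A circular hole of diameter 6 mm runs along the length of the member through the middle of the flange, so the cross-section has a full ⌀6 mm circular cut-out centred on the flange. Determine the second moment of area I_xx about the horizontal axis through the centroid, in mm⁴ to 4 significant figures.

I_xx ≈ 1.692 × 10⁶ mm⁴

Break the section into simple shapes (no overlaps), measuring from the bottom-left corner of the bounding box.
Flange: 140 × 10, A = 1 400 mm², y = 75 mm, Ī = 11666.7 mm⁴.
Web: 20 × 70, A = 1 400 mm², y = 35 mm, Ī = 571 667 mm⁴.
Hole (subtracted): ⌀6, A = 28.2743 mm², y = 75 mm, Ī = 63.6173 mm⁴.
Centroid: ȳ = ΣA·y / ΣA = 54.796 mm.
Transfer each piece to the horizontal axis through the centroid using Ī + A·d² with d = y − 54.796:
  flange: d = 20.204 mm → contributes +583 150 mm⁴
  web: d = -19.796 mm → contributes +1 120 300 mm⁴
  hole: d = 20.204 mm → contributes −11605.3 mm⁴
Total I = 1 691 845 mm⁴.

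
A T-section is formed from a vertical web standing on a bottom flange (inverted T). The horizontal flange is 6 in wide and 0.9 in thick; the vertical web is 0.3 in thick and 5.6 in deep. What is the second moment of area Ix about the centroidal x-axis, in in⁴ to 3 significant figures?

Ix ≈ 18.3 in⁴

Split into non-overlapping primitives; take the origin at the lower-left of the bounding box.
Flange: 6 × 0.9, A = 5.4 in², y = 0.45 in, Ī = 0.3645 in⁴.
Web: 0.3 × 5.6, A = 1.68 in², y = 3.7 in, Ī = 4.3904 in⁴.
Centroid: ȳ = ΣA·y / ΣA = 1.2212 in.
Transfer each piece to the centroidal x-axis using Ī + A·d² with d = y − 1.2212:
  flange: d = -0.77119 in → contributes +3.576 in⁴
  web: d = 2.4788 in → contributes +14.713 in⁴
Total I = 18.289 in⁴.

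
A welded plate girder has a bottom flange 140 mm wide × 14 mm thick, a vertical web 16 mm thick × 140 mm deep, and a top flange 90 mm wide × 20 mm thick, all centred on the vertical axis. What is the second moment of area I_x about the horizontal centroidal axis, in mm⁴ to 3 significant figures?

I_x ≈ 2.69 × 10⁷ mm⁴

Decompose the section into non-overlapping parts with the origin at the bottom-left of its bounding rectangle.
Bottom plate: 140 × 14, A = 1 960 mm², y = 7 mm, Ī = 32 013 mm⁴.
Web plate: 16 × 140, A = 2 240 mm², y = 84 mm, Ī = 3 658 667 mm⁴.
Top plate: 90 × 20, A = 1 800 mm², y = 164 mm, Ī = 60 000 mm⁴.
Centroid: ȳ = ΣA·y / ΣA = 82.847 mm.
Transfer each piece to the horizontal centroidal axis using Ī + A·d² with d = y − 82.847:
  bottom plate: d = -75.847 mm → contributes +11 307 338 mm⁴
  web plate: d = 1.1533 mm → contributes +3 661 646 mm⁴
  top plate: d = 81.153 mm → contributes +11 914 554 mm⁴
Total I = 26 883 539 mm⁴.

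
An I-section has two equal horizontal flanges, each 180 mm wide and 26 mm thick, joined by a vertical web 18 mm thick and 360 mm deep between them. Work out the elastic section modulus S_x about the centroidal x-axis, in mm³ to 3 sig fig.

Split into non-overlapping primitives; take the origin at the lower-left of the bounding box.
Bottom flange: 180 × 26, A = 4 680 mm², y = 13 mm, Ī = 263 640 mm⁴.
Web: 18 × 360, A = 6 480 mm², y = 206 mm, Ī = 69 984 000 mm⁴.
Top flange: 180 × 26, A = 4 680 mm², y = 399 mm, Ī = 263 640 mm⁴.
By symmetry the centroid is at mid-height, ȳ = 206 mm.
Transfer each piece to the centroidal x-axis using Ī + A·d² with d = y − 206:
  bottom flange: d = -193 mm → contributes +174 588 960 mm⁴
  web: d = 0 mm → contributes +69 984 000 mm⁴
  top flange: d = 193 mm → contributes +174 588 960 mm⁴
Total I = 419 161 920 mm⁴.
Extreme fibre distance c = 206 mm; S = I/c = 2 034 767 mm³.

S_x ≈ 2.03 × 10⁶ mm³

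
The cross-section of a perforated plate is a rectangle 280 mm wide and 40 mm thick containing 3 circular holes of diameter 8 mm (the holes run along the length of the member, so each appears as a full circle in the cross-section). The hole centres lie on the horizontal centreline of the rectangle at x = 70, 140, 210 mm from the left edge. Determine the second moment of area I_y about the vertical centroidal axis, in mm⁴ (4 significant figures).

I_y ≈ 7.268 × 10⁷ mm⁴

Break the section into simple shapes (no overlaps), measuring from the bottom-left corner of the bounding box.
Plate: 280 × 40, A = 11 200 mm², x = 140 mm, Ī = 73 173 333 mm⁴.
Hole 1 (subtracted): ⌀8, A = 50.2655 mm², x = 70 mm, Ī = 201.062 mm⁴.
Hole 2 (subtracted): ⌀8, A = 50.2655 mm², x = 140 mm, Ī = 201.062 mm⁴.
Hole 3 (subtracted): ⌀8, A = 50.2655 mm², x = 210 mm, Ī = 201.062 mm⁴.
By symmetry the centroid is at mid-width, x̄ = 140 mm.
Transfer each piece to the vertical centroidal axis using Ī + A·d² with d = x − 140:
  plate: d = 0 mm → contributes +73 173 333 mm⁴
  hole 1: d = -70 mm → contributes −246 502 mm⁴
  hole 2: d = 0 mm → contributes −201.062 mm⁴
  hole 3: d = 70 mm → contributes −246 502 mm⁴
Total I = 72 680 128 mm⁴.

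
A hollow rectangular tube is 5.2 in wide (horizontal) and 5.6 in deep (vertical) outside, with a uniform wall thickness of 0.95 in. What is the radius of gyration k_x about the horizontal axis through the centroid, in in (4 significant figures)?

Split into non-overlapping primitives; take the origin at the lower-left of the bounding box.
Outer rectangle: 5.2 × 5.6, A = 29.12 in², y = 2.8 in, Ī = 76.1003 in⁴.
Inner void (subtracted): 3.3 × 3.7, A = 12.21 in², y = 2.8 in, Ī = 13.9296 in⁴.
By symmetry the centroid is at mid-height, ȳ = 2.8 in.
All pieces are centred on the horizontal axis through the centroid, so I = ΣĪ (holes subtracted) = 62.1707 in⁴.
Radius of gyration: k = √(I/A) = √(62.1707 / 16.91) = 1.91744 in.

k_x ≈ 1.917 in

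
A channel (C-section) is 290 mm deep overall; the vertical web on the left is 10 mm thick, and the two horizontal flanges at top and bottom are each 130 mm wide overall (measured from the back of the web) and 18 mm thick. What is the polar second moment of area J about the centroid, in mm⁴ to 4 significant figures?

J ≈ 1.129 × 10⁸ mm⁴

Break the section into simple shapes (no overlaps), measuring from the bottom-left corner of the bounding box.
Web: 10 × 290, A = 2 900 mm², y = 145 mm, Ī = 20 324 167 mm⁴.
Top flange (beyond web): 120 × 18, A = 2 160 mm², y = 281 mm, Ī = 58 320 mm⁴.
Bottom flange (beyond web): 120 × 18, A = 2 160 mm², y = 9 mm, Ī = 58 320 mm⁴.
By symmetry the centroid is at mid-height, ȳ = 145 mm.
Transfer each piece to the centroidal x-axis using Ī + A·d² with d = y − 145:
  web: d = 0 mm → contributes +20 324 167 mm⁴
  top flange (beyond web): d = 136 mm → contributes +40 009 680 mm⁴
  bottom flange (beyond web): d = -136 mm → contributes +40 009 680 mm⁴
Total I = 100 343 527 mm⁴.
For the y-axis: x̄ = 43.892 mm.
Repeating about the centroidal y-axis gives I_y = 12 539 302 mm⁴.
Polar second moment: J = I_x + I_y = 112 882 829 mm⁴.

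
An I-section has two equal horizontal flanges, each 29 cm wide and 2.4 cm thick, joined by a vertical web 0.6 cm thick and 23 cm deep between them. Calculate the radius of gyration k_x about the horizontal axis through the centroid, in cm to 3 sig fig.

Treat the section as a set of non-overlapping primitives; coordinates are from the bounding-box lower-left.
Bottom flange: 29 × 2.4, A = 69.6 cm², y = 1.2 cm, Ī = 33.408 cm⁴.
Web: 0.6 × 23, A = 13.8 cm², y = 13.9 cm, Ī = 608.35 cm⁴.
Top flange: 29 × 2.4, A = 69.6 cm², y = 26.6 cm, Ī = 33.408 cm⁴.
By symmetry the centroid is at mid-height, ȳ = 13.9 cm.
Transfer each piece to the horizontal axis through the centroid using Ī + A·d² with d = y − 13.9:
  bottom flange: d = -12.7 cm → contributes +11 259 cm⁴
  web: d = 0 cm → contributes +608.35 cm⁴
  top flange: d = 12.7 cm → contributes +11 259 cm⁴
Total I = 23 127 cm⁴.
Radius of gyration: k = √(I/A) = √(23 127 / 153) = 12.295 cm.

k_x ≈ 12.3 cm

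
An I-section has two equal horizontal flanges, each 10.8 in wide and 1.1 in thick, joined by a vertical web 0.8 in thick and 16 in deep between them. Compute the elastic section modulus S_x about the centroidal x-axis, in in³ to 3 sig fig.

S_x ≈ 221 in³

Treat the section as a set of non-overlapping primitives; coordinates are from the bounding-box lower-left.
Bottom flange: 10.8 × 1.1, A = 11.88 in², y = 0.55 in, Ī = 1.1979 in⁴.
Web: 0.8 × 16, A = 12.8 in², y = 9.1 in, Ī = 273.07 in⁴.
Top flange: 10.8 × 1.1, A = 11.88 in², y = 17.65 in, Ī = 1.1979 in⁴.
By symmetry the centroid is at mid-height, ȳ = 9.1 in.
Transfer each piece to the centroidal x-axis using Ī + A·d² with d = y − 9.1:
  bottom flange: d = -8.55 in → contributes +869.66 in⁴
  web: d = 0 in → contributes +273.07 in⁴
  top flange: d = 8.55 in → contributes +869.66 in⁴
Total I = 2012.4 in⁴.
Extreme fibre distance c = 9.1 in; S = I/c = 221.14 in³.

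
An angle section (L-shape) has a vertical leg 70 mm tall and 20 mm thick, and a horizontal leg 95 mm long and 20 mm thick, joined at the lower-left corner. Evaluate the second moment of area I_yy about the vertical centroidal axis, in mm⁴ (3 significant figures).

I_yy ≈ 2.38 × 10⁶ mm⁴

Decompose the section into non-overlapping parts with the origin at the bottom-left of its bounding rectangle.
Vertical leg: 20 × 70, A = 1 400 mm², x = 10 mm, Ī = 46 667 mm⁴.
Horizontal leg (remainder): 75 × 20, A = 1 500 mm², x = 57.5 mm, Ī = 703 125 mm⁴.
Centroid: x̄ = ΣA·x / ΣA = 34.569 mm.
Transfer each piece to the vertical centroidal axis using Ī + A·d² with d = x − 34.569:
  vertical leg: d = -24.569 mm → contributes +891 754 mm⁴
  horizontal leg (remainder): d = 22.931 mm → contributes +1 491 874 mm⁴
Total I = 2 383 628 mm⁴.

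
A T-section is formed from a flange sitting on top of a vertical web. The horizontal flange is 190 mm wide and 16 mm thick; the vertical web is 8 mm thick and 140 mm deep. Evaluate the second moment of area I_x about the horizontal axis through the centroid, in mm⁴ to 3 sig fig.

Decompose the section into non-overlapping parts with the origin at the bottom-left of its bounding rectangle.
Flange: 190 × 16, A = 3 040 mm², y = 148 mm, Ī = 64 853 mm⁴.
Web: 8 × 140, A = 1 120 mm², y = 70 mm, Ī = 1 829 333 mm⁴.
Centroid: ȳ = ΣA·y / ΣA = 127 mm.
Transfer each piece to the horizontal axis through the centroid using Ī + A·d² with d = y − 127:
  flange: d = 21 mm → contributes +1 405 493 mm⁴
  web: d = -57 mm → contributes +5 468 213 mm⁴
Total I = 6 873 707 mm⁴.

I_x ≈ 6.87 × 10⁶ mm⁴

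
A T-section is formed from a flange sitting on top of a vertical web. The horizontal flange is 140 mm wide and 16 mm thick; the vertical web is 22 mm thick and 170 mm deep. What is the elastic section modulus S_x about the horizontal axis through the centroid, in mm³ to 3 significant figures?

Split into non-overlapping primitives; take the origin at the lower-left of the bounding box.
Flange: 140 × 16, A = 2 240 mm², y = 178 mm, Ī = 47 787 mm⁴.
Web: 22 × 170, A = 3 740 mm², y = 85 mm, Ī = 9 007 167 mm⁴.
Centroid: ȳ = ΣA·y / ΣA = 119.84 mm.
Transfer each piece to the horizontal axis through the centroid using Ī + A·d² with d = y − 119.84:
  flange: d = 58.164 mm → contributes +7 625 789 mm⁴
  web: d = -34.836 mm → contributes +13 545 863 mm⁴
Total I = 21 171 653 mm⁴.
Extreme fibre distance c = 119.84 mm; S = I/c = 176 672 mm³.

S_x ≈ 1.77 × 10⁵ mm³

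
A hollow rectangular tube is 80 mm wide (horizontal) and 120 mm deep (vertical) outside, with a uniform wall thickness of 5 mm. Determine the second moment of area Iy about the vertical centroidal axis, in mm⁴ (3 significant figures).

Split into non-overlapping primitives; take the origin at the lower-left of the bounding box.
Outer rectangle: 80 × 120, A = 9 600 mm², x = 40 mm, Ī = 5 120 000 mm⁴.
Inner void (subtracted): 70 × 110, A = 7 700 mm², x = 40 mm, Ī = 3 144 167 mm⁴.
By symmetry the centroid is at mid-width, x̄ = 40 mm.
All pieces are centred on the vertical centroidal axis, so I = ΣĪ (holes subtracted) = 1 975 833 mm⁴.

Iy ≈ 1.98 × 10⁶ mm⁴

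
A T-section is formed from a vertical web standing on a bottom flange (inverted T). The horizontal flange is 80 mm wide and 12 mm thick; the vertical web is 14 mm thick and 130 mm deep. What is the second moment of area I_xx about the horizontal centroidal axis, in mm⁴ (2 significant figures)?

Split into non-overlapping primitives; take the origin at the lower-left of the bounding box.
Flange: 80 × 12, A = 960 mm², y = 6 mm, Ī = 11 520 mm⁴.
Web: 14 × 130, A = 1 820 mm², y = 77 mm, Ī = 2 563 167 mm⁴.
Centroid: ȳ = ΣA·y / ΣA = 52.48 mm.
Transfer each piece to the horizontal centroidal axis using Ī + A·d² with d = y − 52.48:
  flange: d = -46.48 mm → contributes +2 085 675 mm⁴
  web: d = 24.52 mm → contributes +3 657 226 mm⁴
Total I = 5 742 901 mm⁴.

I_xx ≈ 5.7 × 10⁶ mm⁴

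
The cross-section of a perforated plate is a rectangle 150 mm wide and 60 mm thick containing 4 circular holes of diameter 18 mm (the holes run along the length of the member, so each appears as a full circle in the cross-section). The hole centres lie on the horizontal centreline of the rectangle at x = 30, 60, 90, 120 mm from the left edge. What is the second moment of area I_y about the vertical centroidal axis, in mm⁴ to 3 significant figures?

Break the section into simple shapes (no overlaps), measuring from the bottom-left corner of the bounding box.
Plate: 150 × 60, A = 9 000 mm², x = 75 mm, Ī = 16 875 000 mm⁴.
Hole 1 (subtracted): ⌀18, A = 254.47 mm², x = 30 mm, Ī = 5 153 mm⁴.
Hole 2 (subtracted): ⌀18, A = 254.47 mm², x = 60 mm, Ī = 5 153 mm⁴.
Hole 3 (subtracted): ⌀18, A = 254.47 mm², x = 90 mm, Ī = 5 153 mm⁴.
Hole 4 (subtracted): ⌀18, A = 254.47 mm², x = 120 mm, Ī = 5 153 mm⁴.
By symmetry the centroid is at mid-width, x̄ = 75 mm.
Transfer each piece to the vertical centroidal axis using Ī + A·d² with d = x − 75:
  plate: d = 0 mm → contributes +16 875 000 mm⁴
  hole 1: d = -45 mm → contributes −520 453 mm⁴
  hole 2: d = -15 mm → contributes −62 409 mm⁴
  hole 3: d = 15 mm → contributes −62 409 mm⁴
  hole 4: d = 45 mm → contributes −520 453 mm⁴
Total I = 15 709 277 mm⁴.

I_y ≈ 1.57 × 10⁷ mm⁴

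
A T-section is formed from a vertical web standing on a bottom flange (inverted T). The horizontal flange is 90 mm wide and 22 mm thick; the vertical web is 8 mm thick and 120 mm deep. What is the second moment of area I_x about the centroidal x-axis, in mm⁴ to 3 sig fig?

I_x ≈ 4.49 × 10⁶ mm⁴

Treat the section as a set of non-overlapping primitives; coordinates are from the bounding-box lower-left.
Flange: 90 × 22, A = 1 980 mm², y = 11 mm, Ī = 79 860 mm⁴.
Web: 8 × 120, A = 960 mm², y = 82 mm, Ī = 1 152 000 mm⁴.
Centroid: ȳ = ΣA·y / ΣA = 34.184 mm.
Transfer each piece to the centroidal x-axis using Ī + A·d² with d = y − 34.184:
  flange: d = -23.184 mm → contributes +1 144 076 mm⁴
  web: d = 47.816 mm → contributes +3 346 945 mm⁴
Total I = 4 491 021 mm⁴.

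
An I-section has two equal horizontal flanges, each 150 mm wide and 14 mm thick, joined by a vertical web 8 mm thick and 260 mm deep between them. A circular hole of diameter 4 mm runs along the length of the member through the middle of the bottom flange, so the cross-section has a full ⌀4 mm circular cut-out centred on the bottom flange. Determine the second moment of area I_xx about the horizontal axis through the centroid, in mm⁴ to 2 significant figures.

I_xx ≈ 9.0 × 10⁷ mm⁴

Split into non-overlapping primitives; take the origin at the lower-left of the bounding box.
Bottom flange: 150 × 14, A = 2 100 mm², y = 7 mm, Ī = 34 300 mm⁴.
Web: 8 × 260, A = 2 080 mm², y = 144 mm, Ī = 11 717 333 mm⁴.
Top flange: 150 × 14, A = 2 100 mm², y = 281 mm, Ī = 34 300 mm⁴.
Hole (subtracted): ⌀4, A = 12.57 mm², y = 7 mm, Ī = 12.57 mm⁴.
Centroid: ȳ = ΣA·y / ΣA = 144.3 mm.
Transfer each piece to the horizontal axis through the centroid using Ī + A·d² with d = y − 144.3:
  bottom flange: d = -137.3 mm → contributes +39 607 414 mm⁴
  web: d = -0.2747 mm → contributes +11 717 490 mm⁴
  top flange: d = 136.7 mm → contributes +39 291 303 mm⁴
  hole: d = -137.3 mm → contributes −236 818 mm⁴
Total I = 90 379 390 mm⁴.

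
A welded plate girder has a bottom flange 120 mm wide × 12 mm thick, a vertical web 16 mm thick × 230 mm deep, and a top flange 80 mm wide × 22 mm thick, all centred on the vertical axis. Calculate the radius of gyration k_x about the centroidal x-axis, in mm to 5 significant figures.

Split into non-overlapping primitives; take the origin at the lower-left of the bounding box.
Bottom plate: 120 × 12, A = 1 440 mm², y = 6 mm, Ī = 17 280 mm⁴.
Web plate: 16 × 230, A = 3 680 mm², y = 127 mm, Ī = 16 222 667 mm⁴.
Top plate: 80 × 22, A = 1 760 mm², y = 253 mm, Ī = 70986.67 mm⁴.
Centroid: ȳ = ΣA·y / ΣA = 133.907 mm.
Transfer each piece to the centroidal x-axis using Ī + A·d² with d = y − 133.907:
  bottom plate: d = -127.907 mm → contributes +23 575 960 mm⁴
  web plate: d = -6.906977 mm → contributes +16 398 226 mm⁴
  top plate: d = 119.093 mm → contributes +25 033 327 mm⁴
Total I = 65 007 514 mm⁴.
Radius of gyration: k = √(I/A) = √(65 007 514 / 6 880) = 97.20477 mm.

k_x ≈ 97.205 mm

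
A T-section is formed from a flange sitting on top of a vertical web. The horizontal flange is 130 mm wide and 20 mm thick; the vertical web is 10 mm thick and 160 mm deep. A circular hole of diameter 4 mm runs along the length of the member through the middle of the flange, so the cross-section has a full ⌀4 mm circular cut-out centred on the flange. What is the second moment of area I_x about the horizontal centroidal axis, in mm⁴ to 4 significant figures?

Split into non-overlapping primitives; take the origin at the lower-left of the bounding box.
Flange: 130 × 20, A = 2 600 mm², y = 170 mm, Ī = 86666.7 mm⁴.
Web: 10 × 160, A = 1 600 mm², y = 80 mm, Ī = 3 413 333 mm⁴.
Hole (subtracted): ⌀4, A = 12.5664 mm², y = 170 mm, Ī = 12.5664 mm⁴.
Centroid: ȳ = ΣA·y / ΣA = 135.611 mm.
Transfer each piece to the horizontal centroidal axis using Ī + A·d² with d = y − 135.611:
  flange: d = 34.3886 mm → contributes +3 161 365 mm⁴
  web: d = -55.6114 mm → contributes +8 361 537 mm⁴
  hole: d = 34.3886 mm → contributes −14873.3 mm⁴
Total I = 11 508 028 mm⁴.

I_x ≈ 1.151 × 10⁷ mm⁴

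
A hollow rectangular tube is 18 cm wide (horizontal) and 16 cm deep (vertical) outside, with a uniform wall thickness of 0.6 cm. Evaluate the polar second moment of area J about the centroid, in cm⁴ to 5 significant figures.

J ≈ 3533.5 cm⁴

Split into non-overlapping primitives; take the origin at the lower-left of the bounding box.
Outer rectangle: 18 × 16, A = 288 cm², y = 8 cm, Ī = 6 144 cm⁴.
Inner void (subtracted): 16.8 × 14.8, A = 248.64 cm², y = 8 cm, Ī = 4538.509 cm⁴.
By symmetry the centroid is at mid-height, ȳ = 8 cm.
All pieces are centred on the centroidal x-axis, so I = ΣĪ (holes subtracted) = 1605.491 cm⁴.
Repeating about the centroidal y-axis gives I_y = 1927.987 cm⁴.
Polar second moment: J = I_x + I_y = 3533.478 cm⁴.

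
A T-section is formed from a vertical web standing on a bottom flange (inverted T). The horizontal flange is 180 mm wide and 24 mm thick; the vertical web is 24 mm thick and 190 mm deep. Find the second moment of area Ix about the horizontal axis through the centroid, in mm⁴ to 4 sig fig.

Decompose the section into non-overlapping parts with the origin at the bottom-left of its bounding rectangle.
Flange: 180 × 24, A = 4 320 mm², y = 12 mm, Ī = 207 360 mm⁴.
Web: 24 × 190, A = 4 560 mm², y = 119 mm, Ī = 13 718 000 mm⁴.
Centroid: ȳ = ΣA·y / ΣA = 66.9459 mm.
Transfer each piece to the horizontal axis through the centroid using Ī + A·d² with d = y − 66.9459:
  flange: d = -54.9459 mm → contributes +13 249 686 mm⁴
  web: d = 52.0541 mm → contributes +26 073 888 mm⁴
Total I = 39 323 574 mm⁴.

Ix ≈ 3.932 × 10⁷ mm⁴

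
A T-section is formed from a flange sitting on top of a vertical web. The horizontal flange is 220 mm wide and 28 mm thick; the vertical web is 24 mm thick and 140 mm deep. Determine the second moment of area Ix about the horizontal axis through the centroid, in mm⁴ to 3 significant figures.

Ix ≈ 2.12 × 10⁷ mm⁴

Treat the section as a set of non-overlapping primitives; coordinates are from the bounding-box lower-left.
Flange: 220 × 28, A = 6 160 mm², y = 154 mm, Ī = 402 453 mm⁴.
Web: 24 × 140, A = 3 360 mm², y = 70 mm, Ī = 5 488 000 mm⁴.
Centroid: ȳ = ΣA·y / ΣA = 124.35 mm.
Transfer each piece to the horizontal axis through the centroid using Ī + A·d² with d = y − 124.35:
  flange: d = 29.647 mm → contributes +5 816 774 mm⁴
  web: d = -54.353 mm → contributes +15 414 254 mm⁴
Total I = 21 231 027 mm⁴.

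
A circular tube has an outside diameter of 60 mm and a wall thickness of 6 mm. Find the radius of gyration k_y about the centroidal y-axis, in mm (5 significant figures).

k_y ≈ 19.209 mm

Treat the section as a set of non-overlapping primitives; coordinates are from the bounding-box lower-left.
Outer circle: ⌀60, A = 2827.433 mm², x = 30 mm, Ī = 636172.5 mm⁴.
Bore (subtracted): ⌀48, A = 1809.557 mm², x = 30 mm, Ī = 260576.3 mm⁴.
By symmetry the centroid is at mid-width, x̄ = 30 mm.
All pieces are centred on the centroidal y-axis, so I = ΣĪ (holes subtracted) = 375596.3 mm⁴.
Radius of gyration: k = √(I/A) = √(375596.3 / 1017.876) = 19.20937 mm.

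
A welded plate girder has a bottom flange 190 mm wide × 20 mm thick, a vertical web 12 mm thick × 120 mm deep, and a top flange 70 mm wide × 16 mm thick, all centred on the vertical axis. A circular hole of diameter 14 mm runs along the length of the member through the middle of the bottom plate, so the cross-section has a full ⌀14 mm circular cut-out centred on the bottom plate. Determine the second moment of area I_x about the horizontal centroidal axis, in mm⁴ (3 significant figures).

Treat the section as a set of non-overlapping primitives; coordinates are from the bounding-box lower-left.
Bottom plate: 190 × 20, A = 3 800 mm², y = 10 mm, Ī = 126 667 mm⁴.
Web plate: 12 × 120, A = 1 440 mm², y = 80 mm, Ī = 1 728 000 mm⁴.
Top plate: 70 × 16, A = 1 120 mm², y = 148 mm, Ī = 23 893 mm⁴.
Hole (subtracted): ⌀14, A = 153.94 mm², y = 10 mm, Ī = 1885.7 mm⁴.
Centroid: ȳ = ΣA·y / ΣA = 51.147 mm.
Transfer each piece to the horizontal centroidal axis using Ī + A·d² with d = y − 51.147:
  bottom plate: d = -41.147 mm → contributes +6 560 312 mm⁴
  web plate: d = 28.853 mm → contributes +2 926 805 mm⁴
  top plate: d = 96.853 mm → contributes +10 530 086 mm⁴
  hole: d = -41.147 mm → contributes −262 513 mm⁴
Total I = 19 754 691 mm⁴.

I_x ≈ 1.98 × 10⁷ mm⁴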